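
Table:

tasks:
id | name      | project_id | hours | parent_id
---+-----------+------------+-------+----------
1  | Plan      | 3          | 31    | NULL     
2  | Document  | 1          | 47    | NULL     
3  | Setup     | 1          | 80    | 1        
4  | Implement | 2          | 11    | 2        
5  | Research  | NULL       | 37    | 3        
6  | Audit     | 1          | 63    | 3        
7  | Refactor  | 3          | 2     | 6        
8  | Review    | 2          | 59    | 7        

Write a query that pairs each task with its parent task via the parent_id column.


This is a self-join: tasks is joined to a second copy of itself, matching each row's parent_id to another row's id. Use LEFT JOIN so rows with parent_id=NULL are kept.
  - task 1 (Plan): parent_id=NULL -> NULL
  - task 2 (Document): parent_id=NULL -> NULL
  - task 3 (Setup): parent_id=1 -> Plan
  - task 4 (Implement): parent_id=2 -> Document
  - task 5 (Research): parent_id=3 -> Setup
  - task 6 (Audit): parent_id=3 -> Setup
  - task 7 (Refactor): parent_id=6 -> Audit
  - task 8 (Review): parent_id=7 -> Refactor

SQL:
SELECT a.name AS item, b.name AS parent
FROM tasks a
LEFT JOIN tasks b ON a.parent_id = b.id

Result:
item      | parent  
----------+---------
Plan      | NULL    
Document  | NULL    
Setup     | Plan    
Implement | Document
Research  | Setup   
Audit     | Setup   
Refactor  | Audit   
Review    | Refactor


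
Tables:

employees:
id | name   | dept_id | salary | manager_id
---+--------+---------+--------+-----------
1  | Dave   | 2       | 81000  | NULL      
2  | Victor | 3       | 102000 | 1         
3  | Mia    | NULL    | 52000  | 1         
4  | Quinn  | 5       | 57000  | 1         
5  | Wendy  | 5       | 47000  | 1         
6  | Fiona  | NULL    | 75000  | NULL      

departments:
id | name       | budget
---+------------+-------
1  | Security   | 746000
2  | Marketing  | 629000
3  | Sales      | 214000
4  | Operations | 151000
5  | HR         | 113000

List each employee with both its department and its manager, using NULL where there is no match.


Two LEFT JOINs from the same base table employees: one to departments via dept_id, one to employees itself via manager_id. Both are LEFT so every employee is preserved.
Match against departments:
  - employee 1 (Dave): dept_id=2 -> matches Marketing
  - employee 2 (Victor): dept_id=3 -> matches Sales
  - employee 3 (Mia): dept_id=NULL, no match -> kept with NULL
  - employee 4 (Quinn): dept_id=5 -> matches HR
  - employee 5 (Wendy): dept_id=5 -> matches HR
  - employee 6 (Fiona): dept_id=NULL, no match -> kept with NULL
Match against employees (self):
  - employee 1 (Dave): manager_id=NULL -> NULL
  - employee 2 (Victor): manager_id=1 -> Dave
  - employee 3 (Mia): manager_id=1 -> Dave
  - employee 4 (Quinn): manager_id=1 -> Dave
  - employee 5 (Wendy): manager_id=1 -> Dave
  - employee 6 (Fiona): manager_id=NULL -> NULL

SQL:
SELECT a.name, b.name AS department, c.name AS manager
FROM employees a
LEFT JOIN departments b ON a.dept_id = b.id
LEFT JOIN employees c ON a.manager_id = c.id

Result:
name   | department | manager
-------+------------+--------
Dave   | Marketing  | NULL   
Victor | Sales      | Dave   
Mia    | NULL       | Dave   
Quinn  | HR         | Dave   
Wendy  | HR         | Dave   
Fiona  | NULL       | NULL   


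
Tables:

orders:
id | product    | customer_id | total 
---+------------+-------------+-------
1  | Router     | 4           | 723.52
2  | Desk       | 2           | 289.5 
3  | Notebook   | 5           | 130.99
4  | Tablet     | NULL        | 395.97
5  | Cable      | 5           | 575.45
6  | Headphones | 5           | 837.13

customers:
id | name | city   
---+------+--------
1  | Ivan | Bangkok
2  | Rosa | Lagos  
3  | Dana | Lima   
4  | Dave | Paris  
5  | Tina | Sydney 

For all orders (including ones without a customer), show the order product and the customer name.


LEFT JOIN keeps every row from orders (the left table); where customer_id has no match in customers, the customer columns become NULL. Walk through each order:
  - order 1 (Router): customer_id=4 -> matches Dave
  - order 2 (Desk): customer_id=2 -> matches Rosa
  - order 3 (Notebook): customer_id=5 -> matches Tina
  - order 4 (Tablet): customer_id=NULL, no match -> kept with NULL
  - order 5 (Cable): customer_id=5 -> matches Tina
  - order 6 (Headphones): customer_id=5 -> matches Tina
All 6 rows appear; 1 has NULL customer.

SQL:
SELECT a.product, b.name AS customer
FROM orders a
LEFT JOIN customers b ON a.customer_id = b.id

Result:
product    | customer
-----------+---------
Router     | Dave    
Desk       | Rosa    
Notebook   | Tina    
Tablet     | NULL    
Cable      | Tina    
Headphones | Tina    


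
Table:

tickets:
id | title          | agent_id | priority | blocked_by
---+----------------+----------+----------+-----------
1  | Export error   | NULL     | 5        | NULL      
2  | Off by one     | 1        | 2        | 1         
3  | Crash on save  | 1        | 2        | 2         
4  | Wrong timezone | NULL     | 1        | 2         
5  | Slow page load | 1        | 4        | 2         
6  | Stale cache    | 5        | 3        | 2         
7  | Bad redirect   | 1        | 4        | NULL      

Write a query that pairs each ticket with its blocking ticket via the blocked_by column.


This is a self-join: tickets is joined to a second copy of itself, matching each row's blocked_by to another row's id. Use LEFT JOIN so rows with blocked_by=NULL are kept.
  - ticket 1 (Export error): blocked_by=NULL -> NULL
  - ticket 2 (Off by one): blocked_by=1 -> Export error
  - ticket 3 (Crash on save): blocked_by=2 -> Off by one
  - ticket 4 (Wrong timezone): blocked_by=2 -> Off by one
  - ticket 5 (Slow page load): blocked_by=2 -> Off by one
  - ticket 6 (Stale cache): blocked_by=2 -> Off by one
  - ticket 7 (Bad redirect): blocked_by=NULL -> NULL

SQL:
SELECT a.title AS item, b.title AS blocked_by
FROM tickets a
LEFT JOIN tickets b ON a.blocked_by = b.id

Result:
item           | blocked_by  
---------------+-------------
Export error   | NULL        
Off by one     | Export error
Crash on save  | Off by one  
Wrong timezone | Off by one  
Slow page load | Off by one  
Stale cache    | Off by one  
Bad redirect   | NULL        


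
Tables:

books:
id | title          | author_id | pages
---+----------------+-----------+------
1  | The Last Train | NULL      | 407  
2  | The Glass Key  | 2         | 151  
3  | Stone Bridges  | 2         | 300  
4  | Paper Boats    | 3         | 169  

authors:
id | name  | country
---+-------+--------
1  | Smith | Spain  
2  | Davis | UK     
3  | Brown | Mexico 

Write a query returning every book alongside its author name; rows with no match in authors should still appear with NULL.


LEFT JOIN keeps every row from books (the left table); where author_id has no match in authors, the author columns become NULL. Walk through each book:
  - book 1 (The Last Train): author_id=NULL, no match -> kept with NULL
  - book 2 (The Glass Key): author_id=2 -> matches Davis
  - book 3 (Stone Bridges): author_id=2 -> matches Davis
  - book 4 (Paper Boats): author_id=3 -> matches Brown
All 4 rows appear; 1 has NULL author.

SQL:
SELECT a.title, b.name AS author
FROM books a
LEFT JOIN authors b ON a.author_id = b.id

Result:
title          | author
---------------+-------
The Last Train | NULL  
The Glass Key  | Davis 
Stone Bridges  | Davis 
Paper Boats    | Brown 


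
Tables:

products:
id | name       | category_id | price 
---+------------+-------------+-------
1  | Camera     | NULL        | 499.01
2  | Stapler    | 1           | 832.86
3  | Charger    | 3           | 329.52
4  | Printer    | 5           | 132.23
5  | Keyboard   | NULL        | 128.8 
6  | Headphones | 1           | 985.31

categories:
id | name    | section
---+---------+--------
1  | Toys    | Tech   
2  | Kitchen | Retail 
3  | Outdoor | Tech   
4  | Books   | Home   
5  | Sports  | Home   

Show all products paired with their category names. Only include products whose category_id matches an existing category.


INNER JOIN keeps only products rows whose category_id matches an id in categories. Walk through each product:
  - product 1 (Camera): category_id=NULL, no match -> dropped
  - product 2 (Stapler): category_id=1 -> matches Toys
  - product 3 (Charger): category_id=3 -> matches Outdoor
  - product 4 (Printer): category_id=5 -> matches Sports
  - product 5 (Keyboard): category_id=NULL, no match -> dropped
  - product 6 (Headphones): category_id=1 -> matches Toys
So 2 of 6 rows are dropped.

SQL:
SELECT a.name, b.name AS category
FROM products a
INNER JOIN categories b ON a.category_id = b.id

Result:
name       | category
-----------+---------
Stapler    | Toys    
Charger    | Outdoor 
Printer    | Sports  
Headphones | Toys    


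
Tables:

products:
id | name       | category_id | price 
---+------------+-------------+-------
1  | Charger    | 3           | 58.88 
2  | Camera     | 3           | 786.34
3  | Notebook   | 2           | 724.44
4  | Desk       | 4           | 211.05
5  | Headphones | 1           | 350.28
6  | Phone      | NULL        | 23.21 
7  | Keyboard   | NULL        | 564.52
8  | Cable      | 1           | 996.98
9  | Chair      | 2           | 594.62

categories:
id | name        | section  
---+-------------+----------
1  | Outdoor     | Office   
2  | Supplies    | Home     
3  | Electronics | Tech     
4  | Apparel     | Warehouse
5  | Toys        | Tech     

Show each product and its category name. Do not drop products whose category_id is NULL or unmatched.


LEFT JOIN keeps every row from products (the left table); where category_id has no match in categories, the category columns become NULL. Walk through each product:
  - product 1 (Charger): category_id=3 -> matches Electronics
  - product 2 (Camera): category_id=3 -> matches Electronics
  - product 3 (Notebook): category_id=2 -> matches Supplies
  - product 4 (Desk): category_id=4 -> matches Apparel
  - product 5 (Headphones): category_id=1 -> matches Outdoor
  - product 6 (Phone): category_id=NULL, no match -> kept with NULL
  - product 7 (Keyboard): category_id=NULL, no match -> kept with NULL
  - product 8 (Cable): category_id=1 -> matches Outdoor
  - product 9 (Chair): category_id=2 -> matches Supplies
All 9 rows appear; 2 have NULL category.

SQL:
SELECT a.name, b.name AS category
FROM products a
LEFT JOIN categories b ON a.category_id = b.id

Result:
name       | category   
-----------+------------
Charger    | Electronics
Camera     | Electronics
Notebook   | Supplies   
Desk       | Apparel    
Headphones | Outdoor    
Phone      | NULL       
Keyboard   | NULL       
Cable      | Outdoor    
Chair      | Supplies   


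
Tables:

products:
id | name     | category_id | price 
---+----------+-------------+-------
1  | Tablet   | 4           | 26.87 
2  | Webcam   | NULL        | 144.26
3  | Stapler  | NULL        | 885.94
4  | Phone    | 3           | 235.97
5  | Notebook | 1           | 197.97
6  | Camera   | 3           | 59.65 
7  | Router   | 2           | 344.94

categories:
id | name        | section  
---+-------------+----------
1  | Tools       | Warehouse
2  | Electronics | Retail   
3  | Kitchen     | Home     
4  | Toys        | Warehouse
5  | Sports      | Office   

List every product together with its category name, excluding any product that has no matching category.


INNER JOIN keeps only products rows whose category_id matches an id in categories. Walk through each product:
  - product 1 (Tablet): category_id=4 -> matches Toys
  - product 2 (Webcam): category_id=NULL, no match -> dropped
  - product 3 (Stapler): category_id=NULL, no match -> dropped
  - product 4 (Phone): category_id=3 -> matches Kitchen
  - product 5 (Notebook): category_id=1 -> matches Tools
  - product 6 (Camera): category_id=3 -> matches Kitchen
  - product 7 (Router): category_id=2 -> matches Electronics
So 2 of 7 rows are dropped.

SQL:
SELECT a.name, b.name AS category
FROM products a
INNER JOIN categories b ON a.category_id = b.id

Result:
name     | category   
---------+------------
Tablet   | Toys       
Phone    | Kitchen    
Notebook | Tools      
Camera   | Kitchen    
Router   | Electronics


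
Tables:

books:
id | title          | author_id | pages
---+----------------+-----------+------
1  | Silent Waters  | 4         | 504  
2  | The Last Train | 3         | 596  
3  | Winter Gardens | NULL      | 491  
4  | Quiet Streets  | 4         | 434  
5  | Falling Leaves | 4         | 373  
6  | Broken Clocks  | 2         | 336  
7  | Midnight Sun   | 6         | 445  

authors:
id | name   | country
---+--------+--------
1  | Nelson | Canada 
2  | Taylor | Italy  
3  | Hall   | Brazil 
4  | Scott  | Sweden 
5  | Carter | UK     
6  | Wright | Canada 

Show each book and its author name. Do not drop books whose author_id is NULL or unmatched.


LEFT JOIN keeps every row from books (the left table); where author_id has no match in authors, the author columns become NULL. Walk through each book:
  - book 1 (Silent Waters): author_id=4 -> matches Scott
  - book 2 (The Last Train): author_id=3 -> matches Hall
  - book 3 (Winter Gardens): author_id=NULL, no match -> kept with NULL
  - book 4 (Quiet Streets): author_id=4 -> matches Scott
  - book 5 (Falling Leaves): author_id=4 -> matches Scott
  - book 6 (Broken Clocks): author_id=2 -> matches Taylor
  - book 7 (Midnight Sun): author_id=6 -> matches Wright
All 7 rows appear; 1 has NULL author.

SQL:
SELECT a.title, b.name AS author
FROM books a
LEFT JOIN authors b ON a.author_id = b.id

Result:
title          | author
---------------+-------
Silent Waters  | Scott 
The Last Train | Hall  
Winter Gardens | NULL  
Quiet Streets  | Scott 
Falling Leaves | Scott 
Broken Clocks  | Taylor
Midnight Sun   | Wright


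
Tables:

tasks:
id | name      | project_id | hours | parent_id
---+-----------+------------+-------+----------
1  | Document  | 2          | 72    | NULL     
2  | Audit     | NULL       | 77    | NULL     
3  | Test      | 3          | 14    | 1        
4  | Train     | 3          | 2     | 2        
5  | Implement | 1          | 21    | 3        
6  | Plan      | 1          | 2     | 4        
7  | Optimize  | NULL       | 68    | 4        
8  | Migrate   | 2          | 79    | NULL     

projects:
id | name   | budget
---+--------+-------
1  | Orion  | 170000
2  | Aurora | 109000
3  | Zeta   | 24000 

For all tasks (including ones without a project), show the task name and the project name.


LEFT JOIN keeps every row from tasks (the left table); where project_id has no match in projects, the project columns become NULL. Walk through each task:
  - task 1 (Document): project_id=2 -> matches Aurora
  - task 2 (Audit): project_id=NULL, no match -> kept with NULL
  - task 3 (Test): project_id=3 -> matches Zeta
  - task 4 (Train): project_id=3 -> matches Zeta
  - task 5 (Implement): project_id=1 -> matches Orion
  - task 6 (Plan): project_id=1 -> matches Orion
  - task 7 (Optimize): project_id=NULL, no match -> kept with NULL
  - task 8 (Migrate): project_id=2 -> matches Aurora
All 8 rows appear; 2 have NULL project.

SQL:
SELECT a.name, b.name AS project
FROM tasks a
LEFT JOIN projects b ON a.project_id = b.id

Result:
name      | project
----------+--------
Document  | Aurora 
Audit     | NULL   
Test      | Zeta   
Train     | Zeta   
Implement | Orion  
Plan      | Orion  
Optimize  | NULL   
Migrate   | Aurora 


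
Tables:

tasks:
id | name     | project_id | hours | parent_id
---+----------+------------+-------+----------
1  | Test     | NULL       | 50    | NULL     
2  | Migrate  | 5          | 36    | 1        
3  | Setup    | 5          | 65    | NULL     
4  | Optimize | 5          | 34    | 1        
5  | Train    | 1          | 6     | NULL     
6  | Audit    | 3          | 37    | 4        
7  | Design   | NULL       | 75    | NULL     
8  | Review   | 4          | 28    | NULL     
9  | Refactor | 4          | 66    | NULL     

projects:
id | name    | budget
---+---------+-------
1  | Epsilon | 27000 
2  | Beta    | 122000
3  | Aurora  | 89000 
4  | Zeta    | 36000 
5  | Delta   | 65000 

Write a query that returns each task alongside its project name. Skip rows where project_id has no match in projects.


INNER JOIN keeps only tasks rows whose project_id matches an id in projects. Walk through each task:
  - task 1 (Test): project_id=NULL, no match -> dropped
  - task 2 (Migrate): project_id=5 -> matches Delta
  - task 3 (Setup): project_id=5 -> matches Delta
  - task 4 (Optimize): project_id=5 -> matches Delta
  - task 5 (Train): project_id=1 -> matches Epsilon
  - task 6 (Audit): project_id=3 -> matches Aurora
  - task 7 (Design): project_id=NULL, no match -> dropped
  - task 8 (Review): project_id=4 -> matches Zeta
  - task 9 (Refactor): project_id=4 -> matches Zeta
So 2 of 9 rows are dropped.

SQL:
SELECT a.name, b.name AS project
FROM tasks a
INNER JOIN projects b ON a.project_id = b.id

Result:
name     | project
---------+--------
Migrate  | Delta  
Setup    | Delta  
Optimize | Delta  
Train    | Epsilon
Audit    | Aurora 
Review   | Zeta   
Refactor | Zeta   


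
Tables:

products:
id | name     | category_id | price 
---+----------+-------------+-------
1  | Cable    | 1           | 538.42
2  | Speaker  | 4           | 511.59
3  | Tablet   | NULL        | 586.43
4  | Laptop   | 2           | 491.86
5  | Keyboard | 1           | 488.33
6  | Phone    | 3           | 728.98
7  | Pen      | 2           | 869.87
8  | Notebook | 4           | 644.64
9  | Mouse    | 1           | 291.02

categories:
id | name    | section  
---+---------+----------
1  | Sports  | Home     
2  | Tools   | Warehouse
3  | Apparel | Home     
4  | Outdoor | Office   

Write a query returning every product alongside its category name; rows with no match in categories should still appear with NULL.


LEFT JOIN keeps every row from products (the left table); where category_id has no match in categories, the category columns become NULL. Walk through each product:
  - product 1 (Cable): category_id=1 -> matches Sports
  - product 2 (Speaker): category_id=4 -> matches Outdoor
  - product 3 (Tablet): category_id=NULL, no match -> kept with NULL
  - product 4 (Laptop): category_id=2 -> matches Tools
  - product 5 (Keyboard): category_id=1 -> matches Sports
  - product 6 (Phone): category_id=3 -> matches Apparel
  - product 7 (Pen): category_id=2 -> matches Tools
  - product 8 (Notebook): category_id=4 -> matches Outdoor
  - product 9 (Mouse): category_id=1 -> matches Sports
All 9 rows appear; 1 has NULL category.

SQL:
SELECT a.name, b.name AS category
FROM products a
LEFT JOIN categories b ON a.category_id = b.id

Result:
name     | category
---------+---------
Cable    | Sports  
Speaker  | Outdoor 
Tablet   | NULL    
Laptop   | Tools   
Keyboard | Sports  
Phone    | Apparel 
Pen      | Tools   
Notebook | Outdoor 
Mouse    | Sports  


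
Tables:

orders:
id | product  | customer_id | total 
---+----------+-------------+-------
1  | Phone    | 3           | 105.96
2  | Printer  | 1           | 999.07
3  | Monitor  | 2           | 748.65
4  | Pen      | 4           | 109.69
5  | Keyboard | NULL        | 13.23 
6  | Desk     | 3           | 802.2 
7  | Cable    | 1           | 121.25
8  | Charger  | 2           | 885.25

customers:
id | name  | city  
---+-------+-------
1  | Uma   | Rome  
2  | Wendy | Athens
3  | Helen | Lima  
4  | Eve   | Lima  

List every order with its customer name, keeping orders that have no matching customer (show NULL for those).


LEFT JOIN keeps every row from orders (the left table); where customer_id has no match in customers, the customer columns become NULL. Walk through each order:
  - order 1 (Phone): customer_id=3 -> matches Helen
  - order 2 (Printer): customer_id=1 -> matches Uma
  - order 3 (Monitor): customer_id=2 -> matches Wendy
  - order 4 (Pen): customer_id=4 -> matches Eve
  - order 5 (Keyboard): customer_id=NULL, no match -> kept with NULL
  - order 6 (Desk): customer_id=3 -> matches Helen
  - order 7 (Cable): customer_id=1 -> matches Uma
  - order 8 (Charger): customer_id=2 -> matches Wendy
All 8 rows appear; 1 has NULL customer.

SQL:
SELECT a.product, b.name AS customer
FROM orders a
LEFT JOIN customers b ON a.customer_id = b.id

Result:
product  | customer
---------+---------
Phone    | Helen   
Printer  | Uma     
Monitor  | Wendy   
Pen      | Eve     
Keyboard | NULL    
Desk     | Helen   
Cable    | Uma     
Charger  | Wendy   


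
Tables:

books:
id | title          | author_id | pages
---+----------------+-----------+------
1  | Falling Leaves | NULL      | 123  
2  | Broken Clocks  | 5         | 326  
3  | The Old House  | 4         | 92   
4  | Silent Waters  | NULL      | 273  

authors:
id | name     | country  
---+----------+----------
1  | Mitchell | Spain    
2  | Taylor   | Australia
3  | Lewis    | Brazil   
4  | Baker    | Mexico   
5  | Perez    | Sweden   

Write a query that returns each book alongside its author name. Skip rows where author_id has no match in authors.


INNER JOIN keeps only books rows whose author_id matches an id in authors. Walk through each book:
  - book 1 (Falling Leaves): author_id=NULL, no match -> dropped
  - book 2 (Broken Clocks): author_id=5 -> matches Perez
  - book 3 (The Old House): author_id=4 -> matches Baker
  - book 4 (Silent Waters): author_id=NULL, no match -> dropped
So 2 of 4 rows are dropped.

SQL:
SELECT a.title, b.name AS author
FROM books a
INNER JOIN authors b ON a.author_id = b.id

Result:
title         | author
--------------+-------
Broken Clocks | Perez 
The Old House | Baker 


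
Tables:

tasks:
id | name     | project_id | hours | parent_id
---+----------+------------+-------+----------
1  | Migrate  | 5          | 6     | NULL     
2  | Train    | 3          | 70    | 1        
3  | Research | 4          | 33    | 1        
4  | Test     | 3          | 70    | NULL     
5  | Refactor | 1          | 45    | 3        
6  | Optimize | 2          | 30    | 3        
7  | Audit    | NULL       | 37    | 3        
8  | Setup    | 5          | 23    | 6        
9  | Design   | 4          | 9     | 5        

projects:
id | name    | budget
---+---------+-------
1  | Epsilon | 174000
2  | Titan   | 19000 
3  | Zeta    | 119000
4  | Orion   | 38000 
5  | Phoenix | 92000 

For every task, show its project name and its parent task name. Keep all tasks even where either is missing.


Two LEFT JOINs from the same base table tasks: one to projects via project_id, one to tasks itself via parent_id. Both are LEFT so every task is preserved.
Match against projects:
  - task 1 (Migrate): project_id=5 -> matches Phoenix
  - task 2 (Train): project_id=3 -> matches Zeta
  - task 3 (Research): project_id=4 -> matches Orion
  - task 4 (Test): project_id=3 -> matches Zeta
  - task 5 (Refactor): project_id=1 -> matches Epsilon
  - task 6 (Optimize): project_id=2 -> matches Titan
  - task 7 (Audit): project_id=NULL, no match -> kept with NULL
  - task 8 (Setup): project_id=5 -> matches Phoenix
  - task 9 (Design): project_id=4 -> matches Orion
Match against tasks (self):
  - task 1 (Migrate): parent_id=NULL -> NULL
  - task 2 (Train): parent_id=1 -> Migrate
  - task 3 (Research): parent_id=1 -> Migrate
  - task 4 (Test): parent_id=NULL -> NULL
  - task 5 (Refactor): parent_id=3 -> Research
  - task 6 (Optimize): parent_id=3 -> Research
  - task 7 (Audit): parent_id=3 -> Research
  - task 8 (Setup): parent_id=6 -> Optimize
  - task 9 (Design): parent_id=5 -> Refactor

SQL:
SELECT a.name, b.name AS project, c.name AS parent
FROM tasks a
LEFT JOIN projects b ON a.project_id = b.id
LEFT JOIN tasks c ON a.parent_id = c.id

Result:
name     | project | parent  
---------+---------+---------
Migrate  | Phoenix | NULL    
Train    | Zeta    | Migrate 
Research | Orion   | Migrate 
Test     | Zeta    | NULL    
Refactor | Epsilon | Research
Optimize | Titan   | Research
Audit    | NULL    | Research
Setup    | Phoenix | Optimize
Design   | Orion   | Refactor


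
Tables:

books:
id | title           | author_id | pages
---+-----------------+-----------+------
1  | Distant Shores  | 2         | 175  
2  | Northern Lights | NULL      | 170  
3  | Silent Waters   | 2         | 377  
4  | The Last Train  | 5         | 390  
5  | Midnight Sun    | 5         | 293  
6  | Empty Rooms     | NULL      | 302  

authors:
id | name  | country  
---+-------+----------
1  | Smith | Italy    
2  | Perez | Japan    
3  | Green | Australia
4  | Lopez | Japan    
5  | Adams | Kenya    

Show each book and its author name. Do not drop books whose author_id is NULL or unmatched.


LEFT JOIN keeps every row from books (the left table); where author_id has no match in authors, the author columns become NULL. Walk through each book:
  - book 1 (Distant Shores): author_id=2 -> matches Perez
  - book 2 (Northern Lights): author_id=NULL, no match -> kept with NULL
  - book 3 (Silent Waters): author_id=2 -> matches Perez
  - book 4 (The Last Train): author_id=5 -> matches Adams
  - book 5 (Midnight Sun): author_id=5 -> matches Adams
  - book 6 (Empty Rooms): author_id=NULL, no match -> kept with NULL
All 6 rows appear; 2 have NULL author.

SQL:
SELECT a.title, b.name AS author
FROM books a
LEFT JOIN authors b ON a.author_id = b.id

Result:
title           | author
----------------+-------
Distant Shores  | Perez 
Northern Lights | NULL  
Silent Waters   | Perez 
The Last Train  | Adams 
Midnight Sun    | Adams 
Empty Rooms     | NULL  


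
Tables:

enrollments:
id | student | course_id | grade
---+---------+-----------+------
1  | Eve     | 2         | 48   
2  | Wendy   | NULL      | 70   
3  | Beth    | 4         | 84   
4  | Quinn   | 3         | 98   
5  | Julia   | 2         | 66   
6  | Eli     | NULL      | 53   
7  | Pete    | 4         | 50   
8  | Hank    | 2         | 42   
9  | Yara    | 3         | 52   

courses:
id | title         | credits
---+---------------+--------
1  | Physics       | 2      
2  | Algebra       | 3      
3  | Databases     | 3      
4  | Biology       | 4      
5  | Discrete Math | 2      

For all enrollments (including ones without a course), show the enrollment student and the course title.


LEFT JOIN keeps every row from enrollments (the left table); where course_id has no match in courses, the course columns become NULL. Walk through each enrollment:
  - enrollment 1 (Eve): course_id=2 -> matches Algebra
  - enrollment 2 (Wendy): course_id=NULL, no match -> kept with NULL
  - enrollment 3 (Beth): course_id=4 -> matches Biology
  - enrollment 4 (Quinn): course_id=3 -> matches Databases
  - enrollment 5 (Julia): course_id=2 -> matches Algebra
  - enrollment 6 (Eli): course_id=NULL, no match -> kept with NULL
  - enrollment 7 (Pete): course_id=4 -> matches Biology
  - enrollment 8 (Hank): course_id=2 -> matches Algebra
  - enrollment 9 (Yara): course_id=3 -> matches Databases
All 9 rows appear; 2 have NULL course.

SQL:
SELECT a.student, b.title AS course
FROM enrollments a
LEFT JOIN courses b ON a.course_id = b.id

Result:
student | course   
--------+----------
Eve     | Algebra  
Wendy   | NULL     
Beth    | Biology  
Quinn   | Databases
Julia   | Algebra  
Eli     | NULL     
Pete    | Biology  
Hank    | Algebra  
Yara    | Databases


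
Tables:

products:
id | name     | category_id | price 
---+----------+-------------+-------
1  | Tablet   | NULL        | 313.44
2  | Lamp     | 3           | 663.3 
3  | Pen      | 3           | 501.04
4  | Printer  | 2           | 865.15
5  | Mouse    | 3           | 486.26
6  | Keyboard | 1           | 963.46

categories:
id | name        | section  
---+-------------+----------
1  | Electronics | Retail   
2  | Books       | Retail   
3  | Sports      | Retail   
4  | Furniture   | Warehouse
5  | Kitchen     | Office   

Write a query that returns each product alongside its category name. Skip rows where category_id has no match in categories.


INNER JOIN keeps only products rows whose category_id matches an id in categories. Walk through each product:
  - product 1 (Tablet): category_id=NULL, no match -> dropped
  - product 2 (Lamp): category_id=3 -> matches Sports
  - product 3 (Pen): category_id=3 -> matches Sports
  - product 4 (Printer): category_id=2 -> matches Books
  - product 5 (Mouse): category_id=3 -> matches Sports
  - product 6 (Keyboard): category_id=1 -> matches Electronics
So 1 of 6 rows is dropped.

SQL:
SELECT a.name, b.name AS category
FROM products a
INNER JOIN categories b ON a.category_id = b.id

Result:
name     | category   
---------+------------
Lamp     | Sports     
Pen      | Sports     
Printer  | Books      
Mouse    | Sports     
Keyboard | Electronics


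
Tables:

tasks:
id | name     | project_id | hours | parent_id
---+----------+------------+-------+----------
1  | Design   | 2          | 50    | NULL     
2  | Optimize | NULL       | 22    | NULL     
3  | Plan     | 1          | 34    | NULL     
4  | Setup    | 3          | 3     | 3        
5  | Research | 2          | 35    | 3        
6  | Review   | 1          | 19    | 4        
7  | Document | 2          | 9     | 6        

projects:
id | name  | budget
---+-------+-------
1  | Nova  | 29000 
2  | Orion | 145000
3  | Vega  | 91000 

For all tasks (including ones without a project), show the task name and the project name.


LEFT JOIN keeps every row from tasks (the left table); where project_id has no match in projects, the project columns become NULL. Walk through each task:
  - task 1 (Design): project_id=2 -> matches Orion
  - task 2 (Optimize): project_id=NULL, no match -> kept with NULL
  - task 3 (Plan): project_id=1 -> matches Nova
  - task 4 (Setup): project_id=3 -> matches Vega
  - task 5 (Research): project_id=2 -> matches Orion
  - task 6 (Review): project_id=1 -> matches Nova
  - task 7 (Document): project_id=2 -> matches Orion
All 7 rows appear; 1 has NULL project.

SQL:
SELECT a.name, b.name AS project
FROM tasks a
LEFT JOIN projects b ON a.project_id = b.id

Result:
name     | project
---------+--------
Design   | Orion  
Optimize | NULL   
Plan     | Nova   
Setup    | Vega   
Research | Orion  
Review   | Nova   
Document | Orion  


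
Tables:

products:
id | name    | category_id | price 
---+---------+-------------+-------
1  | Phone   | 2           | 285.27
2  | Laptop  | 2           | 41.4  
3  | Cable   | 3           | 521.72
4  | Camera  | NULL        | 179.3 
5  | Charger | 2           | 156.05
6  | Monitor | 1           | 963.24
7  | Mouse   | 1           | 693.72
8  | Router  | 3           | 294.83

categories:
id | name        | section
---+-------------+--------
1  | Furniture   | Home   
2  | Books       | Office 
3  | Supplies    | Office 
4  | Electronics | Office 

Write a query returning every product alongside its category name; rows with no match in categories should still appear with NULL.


LEFT JOIN keeps every row from products (the left table); where category_id has no match in categories, the category columns become NULL. Walk through each product:
  - product 1 (Phone): category_id=2 -> matches Books
  - product 2 (Laptop): category_id=2 -> matches Books
  - product 3 (Cable): category_id=3 -> matches Supplies
  - product 4 (Camera): category_id=NULL, no match -> kept with NULL
  - product 5 (Charger): category_id=2 -> matches Books
  - product 6 (Monitor): category_id=1 -> matches Furniture
  - product 7 (Mouse): category_id=1 -> matches Furniture
  - product 8 (Router): category_id=3 -> matches Supplies
All 8 rows appear; 1 has NULL category.

SQL:
SELECT a.name, b.name AS category
FROM products a
LEFT JOIN categories b ON a.category_id = b.id

Result:
name    | category 
--------+----------
Phone   | Books    
Laptop  | Books    
Cable   | Supplies 
Camera  | NULL     
Charger | Books    
Monitor | Furniture
Mouse   | Furniture
Router  | Supplies 


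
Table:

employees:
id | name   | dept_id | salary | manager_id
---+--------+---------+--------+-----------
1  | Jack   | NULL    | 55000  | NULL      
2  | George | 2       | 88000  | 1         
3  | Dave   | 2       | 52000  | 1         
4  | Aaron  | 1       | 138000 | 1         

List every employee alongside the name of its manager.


This is a self-join: employees is joined to a second copy of itself, matching each row's manager_id to another row's id. Use LEFT JOIN so rows with manager_id=NULL are kept.
  - employee 1 (Jack): manager_id=NULL -> NULL
  - employee 2 (George): manager_id=1 -> Jack
  - employee 3 (Dave): manager_id=1 -> Jack
  - employee 4 (Aaron): manager_id=1 -> Jack

SQL:
SELECT a.name AS item, b.name AS manager
FROM employees a
LEFT JOIN employees b ON a.manager_id = b.id

Result:
item   | manager
-------+--------
Jack   | NULL   
George | Jack   
Dave   | Jack   
Aaron  | Jack   


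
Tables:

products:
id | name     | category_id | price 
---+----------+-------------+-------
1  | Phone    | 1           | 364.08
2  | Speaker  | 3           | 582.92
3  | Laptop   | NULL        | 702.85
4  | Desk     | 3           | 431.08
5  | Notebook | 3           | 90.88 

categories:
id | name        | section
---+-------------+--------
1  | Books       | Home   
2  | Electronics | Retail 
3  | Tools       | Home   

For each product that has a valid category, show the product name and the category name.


INNER JOIN keeps only products rows whose category_id matches an id in categories. Walk through each product:
  - product 1 (Phone): category_id=1 -> matches Books
  - product 2 (Speaker): category_id=3 -> matches Tools
  - product 3 (Laptop): category_id=NULL, no match -> dropped
  - product 4 (Desk): category_id=3 -> matches Tools
  - product 5 (Notebook): category_id=3 -> matches Tools
So 1 of 5 rows is dropped.

SQL:
SELECT a.name, b.name AS category
FROM products a
INNER JOIN categories b ON a.category_id = b.id

Result:
name     | category
---------+---------
Phone    | Books   
Speaker  | Tools   
Desk     | Tools   
Notebook | Tools   


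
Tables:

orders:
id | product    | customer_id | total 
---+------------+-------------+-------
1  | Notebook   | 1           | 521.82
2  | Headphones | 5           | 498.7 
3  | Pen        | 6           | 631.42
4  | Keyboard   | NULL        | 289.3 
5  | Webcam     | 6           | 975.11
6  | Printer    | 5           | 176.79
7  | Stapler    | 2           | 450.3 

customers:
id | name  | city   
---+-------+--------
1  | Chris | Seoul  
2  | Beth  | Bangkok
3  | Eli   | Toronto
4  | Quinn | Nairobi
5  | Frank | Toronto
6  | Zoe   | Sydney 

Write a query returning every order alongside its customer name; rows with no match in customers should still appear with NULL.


LEFT JOIN keeps every row from orders (the left table); where customer_id has no match in customers, the customer columns become NULL. Walk through each order:
  - order 1 (Notebook): customer_id=1 -> matches Chris
  - order 2 (Headphones): customer_id=5 -> matches Frank
  - order 3 (Pen): customer_id=6 -> matches Zoe
  - order 4 (Keyboard): customer_id=NULL, no match -> kept with NULL
  - order 5 (Webcam): customer_id=6 -> matches Zoe
  - order 6 (Printer): customer_id=5 -> matches Frank
  - order 7 (Stapler): customer_id=2 -> matches Beth
All 7 rows appear; 1 has NULL customer.

SQL:
SELECT a.product, b.name AS customer
FROM orders a
LEFT JOIN customers b ON a.customer_id = b.id

Result:
product    | customer
-----------+---------
Notebook   | Chris   
Headphones | Frank   
Pen        | Zoe     
Keyboard   | NULL    
Webcam     | Zoe     
Printer    | Frank   
Stapler    | Beth    


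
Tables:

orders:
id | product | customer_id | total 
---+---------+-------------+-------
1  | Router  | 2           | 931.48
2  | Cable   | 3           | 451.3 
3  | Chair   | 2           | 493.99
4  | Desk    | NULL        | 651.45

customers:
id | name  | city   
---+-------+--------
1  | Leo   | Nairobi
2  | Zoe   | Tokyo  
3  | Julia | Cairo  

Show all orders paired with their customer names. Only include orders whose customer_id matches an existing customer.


INNER JOIN keeps only orders rows whose customer_id matches an id in customers. Walk through each order:
  - order 1 (Router): customer_id=2 -> matches Zoe
  - order 2 (Cable): customer_id=3 -> matches Julia
  - order 3 (Chair): customer_id=2 -> matches Zoe
  - order 4 (Desk): customer_id=NULL, no match -> dropped
So 1 of 4 rows is dropped.

SQL:
SELECT a.product, b.name AS customer
FROM orders a
INNER JOIN customers b ON a.customer_id = b.id

Result:
product | customer
--------+---------
Router  | Zoe     
Cable   | Julia   
Chair   | Zoe     


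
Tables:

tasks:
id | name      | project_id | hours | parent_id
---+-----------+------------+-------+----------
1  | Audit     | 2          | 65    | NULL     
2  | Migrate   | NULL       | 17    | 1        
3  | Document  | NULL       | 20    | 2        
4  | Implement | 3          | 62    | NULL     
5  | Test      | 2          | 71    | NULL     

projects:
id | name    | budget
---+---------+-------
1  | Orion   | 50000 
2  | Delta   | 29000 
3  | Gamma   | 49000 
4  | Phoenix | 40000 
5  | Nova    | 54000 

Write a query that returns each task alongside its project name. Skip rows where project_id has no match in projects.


INNER JOIN keeps only tasks rows whose project_id matches an id in projects. Walk through each task:
  - task 1 (Audit): project_id=2 -> matches Delta
  - task 2 (Migrate): project_id=NULL, no match -> dropped
  - task 3 (Document): project_id=NULL, no match -> dropped
  - task 4 (Implement): project_id=3 -> matches Gamma
  - task 5 (Test): project_id=2 -> matches Delta
So 2 of 5 rows are dropped.

SQL:
SELECT a.name, b.name AS project
FROM tasks a
INNER JOIN projects b ON a.project_id = b.id

Result:
name      | project
----------+--------
Audit     | Delta  
Implement | Gamma  
Test      | Delta  


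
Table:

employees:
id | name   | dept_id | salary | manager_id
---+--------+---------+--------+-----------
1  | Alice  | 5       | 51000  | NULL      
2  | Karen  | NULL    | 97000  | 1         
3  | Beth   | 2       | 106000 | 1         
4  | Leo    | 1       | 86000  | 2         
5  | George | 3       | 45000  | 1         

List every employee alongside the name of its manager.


This is a self-join: employees is joined to a second copy of itself, matching each row's manager_id to another row's id. Use LEFT JOIN so rows with manager_id=NULL are kept.
  - employee 1 (Alice): manager_id=NULL -> NULL
  - employee 2 (Karen): manager_id=1 -> Alice
  - employee 3 (Beth): manager_id=1 -> Alice
  - employee 4 (Leo): manager_id=2 -> Karen
  - employee 5 (George): manager_id=1 -> Alice

SQL:
SELECT a.name AS item, b.name AS manager
FROM employees a
LEFT JOIN employees b ON a.manager_id = b.id

Result:
item   | manager
-------+--------
Alice  | NULL   
Karen  | Alice  
Beth   | Alice  
Leo    | Karen  
George | Alice  


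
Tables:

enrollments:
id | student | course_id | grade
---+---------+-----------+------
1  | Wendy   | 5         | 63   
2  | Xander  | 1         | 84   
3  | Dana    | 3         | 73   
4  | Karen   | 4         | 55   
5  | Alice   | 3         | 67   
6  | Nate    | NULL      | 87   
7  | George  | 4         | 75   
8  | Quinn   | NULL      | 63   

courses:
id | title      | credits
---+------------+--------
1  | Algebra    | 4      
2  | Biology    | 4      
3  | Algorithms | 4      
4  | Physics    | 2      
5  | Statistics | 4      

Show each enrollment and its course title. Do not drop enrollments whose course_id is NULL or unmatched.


LEFT JOIN keeps every row from enrollments (the left table); where course_id has no match in courses, the course columns become NULL. Walk through each enrollment:
  - enrollment 1 (Wendy): course_id=5 -> matches Statistics
  - enrollment 2 (Xander): course_id=1 -> matches Algebra
  - enrollment 3 (Dana): course_id=3 -> matches Algorithms
  - enrollment 4 (Karen): course_id=4 -> matches Physics
  - enrollment 5 (Alice): course_id=3 -> matches Algorithms
  - enrollment 6 (Nate): course_id=NULL, no match -> kept with NULL
  - enrollment 7 (George): course_id=4 -> matches Physics
  - enrollment 8 (Quinn): course_id=NULL, no match -> kept with NULL
All 8 rows appear; 2 have NULL course.

SQL:
SELECT a.student, b.title AS course
FROM enrollments a
LEFT JOIN courses b ON a.course_id = b.id

Result:
student | course    
--------+-----------
Wendy   | Statistics
Xander  | Algebra   
Dana    | Algorithms
Karen   | Physics   
Alice   | Algorithms
Nate    | NULL      
George  | Physics   
Quinn   | NULL      
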